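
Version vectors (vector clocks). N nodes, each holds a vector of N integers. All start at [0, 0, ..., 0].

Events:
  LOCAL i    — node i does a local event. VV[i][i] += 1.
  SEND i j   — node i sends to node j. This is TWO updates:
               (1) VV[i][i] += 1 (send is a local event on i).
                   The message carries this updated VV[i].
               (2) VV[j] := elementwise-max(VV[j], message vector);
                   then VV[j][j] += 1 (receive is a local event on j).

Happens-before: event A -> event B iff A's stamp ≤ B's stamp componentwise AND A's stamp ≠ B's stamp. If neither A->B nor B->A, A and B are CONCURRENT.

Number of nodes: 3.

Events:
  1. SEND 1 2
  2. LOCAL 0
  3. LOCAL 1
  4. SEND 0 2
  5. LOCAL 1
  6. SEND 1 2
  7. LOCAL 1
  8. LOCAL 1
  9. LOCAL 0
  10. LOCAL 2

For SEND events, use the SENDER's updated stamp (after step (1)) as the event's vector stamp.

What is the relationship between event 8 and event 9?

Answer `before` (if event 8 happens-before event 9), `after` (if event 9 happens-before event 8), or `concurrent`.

Initial: VV[0]=[0, 0, 0]
Initial: VV[1]=[0, 0, 0]
Initial: VV[2]=[0, 0, 0]
Event 1: SEND 1->2: VV[1][1]++ -> VV[1]=[0, 1, 0], msg_vec=[0, 1, 0]; VV[2]=max(VV[2],msg_vec) then VV[2][2]++ -> VV[2]=[0, 1, 1]
Event 2: LOCAL 0: VV[0][0]++ -> VV[0]=[1, 0, 0]
Event 3: LOCAL 1: VV[1][1]++ -> VV[1]=[0, 2, 0]
Event 4: SEND 0->2: VV[0][0]++ -> VV[0]=[2, 0, 0], msg_vec=[2, 0, 0]; VV[2]=max(VV[2],msg_vec) then VV[2][2]++ -> VV[2]=[2, 1, 2]
Event 5: LOCAL 1: VV[1][1]++ -> VV[1]=[0, 3, 0]
Event 6: SEND 1->2: VV[1][1]++ -> VV[1]=[0, 4, 0], msg_vec=[0, 4, 0]; VV[2]=max(VV[2],msg_vec) then VV[2][2]++ -> VV[2]=[2, 4, 3]
Event 7: LOCAL 1: VV[1][1]++ -> VV[1]=[0, 5, 0]
Event 8: LOCAL 1: VV[1][1]++ -> VV[1]=[0, 6, 0]
Event 9: LOCAL 0: VV[0][0]++ -> VV[0]=[3, 0, 0]
Event 10: LOCAL 2: VV[2][2]++ -> VV[2]=[2, 4, 4]
Event 8 stamp: [0, 6, 0]
Event 9 stamp: [3, 0, 0]
[0, 6, 0] <= [3, 0, 0]? False
[3, 0, 0] <= [0, 6, 0]? False
Relation: concurrent

Answer: concurrent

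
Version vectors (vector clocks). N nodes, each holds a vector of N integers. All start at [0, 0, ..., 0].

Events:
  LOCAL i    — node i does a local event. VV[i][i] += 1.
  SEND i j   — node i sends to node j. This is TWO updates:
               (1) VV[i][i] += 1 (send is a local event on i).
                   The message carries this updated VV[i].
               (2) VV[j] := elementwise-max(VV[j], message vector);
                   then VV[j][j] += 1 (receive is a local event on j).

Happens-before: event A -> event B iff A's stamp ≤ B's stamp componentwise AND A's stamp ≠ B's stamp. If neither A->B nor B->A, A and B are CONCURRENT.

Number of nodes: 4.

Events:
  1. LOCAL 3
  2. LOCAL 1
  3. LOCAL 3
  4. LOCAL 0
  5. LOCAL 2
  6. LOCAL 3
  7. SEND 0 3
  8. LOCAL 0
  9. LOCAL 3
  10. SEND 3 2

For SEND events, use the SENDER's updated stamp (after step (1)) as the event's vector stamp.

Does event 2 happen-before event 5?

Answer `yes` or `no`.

Answer: no

Derivation:
Initial: VV[0]=[0, 0, 0, 0]
Initial: VV[1]=[0, 0, 0, 0]
Initial: VV[2]=[0, 0, 0, 0]
Initial: VV[3]=[0, 0, 0, 0]
Event 1: LOCAL 3: VV[3][3]++ -> VV[3]=[0, 0, 0, 1]
Event 2: LOCAL 1: VV[1][1]++ -> VV[1]=[0, 1, 0, 0]
Event 3: LOCAL 3: VV[3][3]++ -> VV[3]=[0, 0, 0, 2]
Event 4: LOCAL 0: VV[0][0]++ -> VV[0]=[1, 0, 0, 0]
Event 5: LOCAL 2: VV[2][2]++ -> VV[2]=[0, 0, 1, 0]
Event 6: LOCAL 3: VV[3][3]++ -> VV[3]=[0, 0, 0, 3]
Event 7: SEND 0->3: VV[0][0]++ -> VV[0]=[2, 0, 0, 0], msg_vec=[2, 0, 0, 0]; VV[3]=max(VV[3],msg_vec) then VV[3][3]++ -> VV[3]=[2, 0, 0, 4]
Event 8: LOCAL 0: VV[0][0]++ -> VV[0]=[3, 0, 0, 0]
Event 9: LOCAL 3: VV[3][3]++ -> VV[3]=[2, 0, 0, 5]
Event 10: SEND 3->2: VV[3][3]++ -> VV[3]=[2, 0, 0, 6], msg_vec=[2, 0, 0, 6]; VV[2]=max(VV[2],msg_vec) then VV[2][2]++ -> VV[2]=[2, 0, 2, 6]
Event 2 stamp: [0, 1, 0, 0]
Event 5 stamp: [0, 0, 1, 0]
[0, 1, 0, 0] <= [0, 0, 1, 0]? False. Equal? False. Happens-before: False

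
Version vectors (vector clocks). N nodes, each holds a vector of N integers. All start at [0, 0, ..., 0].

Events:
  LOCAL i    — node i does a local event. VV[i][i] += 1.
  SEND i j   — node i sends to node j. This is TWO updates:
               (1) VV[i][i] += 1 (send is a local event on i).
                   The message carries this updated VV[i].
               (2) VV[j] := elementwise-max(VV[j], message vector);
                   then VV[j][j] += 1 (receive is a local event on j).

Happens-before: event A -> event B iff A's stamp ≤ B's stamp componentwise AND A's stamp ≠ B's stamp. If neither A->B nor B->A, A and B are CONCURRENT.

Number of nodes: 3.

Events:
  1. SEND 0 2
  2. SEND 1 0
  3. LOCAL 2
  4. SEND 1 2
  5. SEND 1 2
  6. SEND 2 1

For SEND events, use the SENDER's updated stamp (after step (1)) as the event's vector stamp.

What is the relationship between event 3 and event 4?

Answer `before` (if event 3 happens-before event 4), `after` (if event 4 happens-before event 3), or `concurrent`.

Initial: VV[0]=[0, 0, 0]
Initial: VV[1]=[0, 0, 0]
Initial: VV[2]=[0, 0, 0]
Event 1: SEND 0->2: VV[0][0]++ -> VV[0]=[1, 0, 0], msg_vec=[1, 0, 0]; VV[2]=max(VV[2],msg_vec) then VV[2][2]++ -> VV[2]=[1, 0, 1]
Event 2: SEND 1->0: VV[1][1]++ -> VV[1]=[0, 1, 0], msg_vec=[0, 1, 0]; VV[0]=max(VV[0],msg_vec) then VV[0][0]++ -> VV[0]=[2, 1, 0]
Event 3: LOCAL 2: VV[2][2]++ -> VV[2]=[1, 0, 2]
Event 4: SEND 1->2: VV[1][1]++ -> VV[1]=[0, 2, 0], msg_vec=[0, 2, 0]; VV[2]=max(VV[2],msg_vec) then VV[2][2]++ -> VV[2]=[1, 2, 3]
Event 5: SEND 1->2: VV[1][1]++ -> VV[1]=[0, 3, 0], msg_vec=[0, 3, 0]; VV[2]=max(VV[2],msg_vec) then VV[2][2]++ -> VV[2]=[1, 3, 4]
Event 6: SEND 2->1: VV[2][2]++ -> VV[2]=[1, 3, 5], msg_vec=[1, 3, 5]; VV[1]=max(VV[1],msg_vec) then VV[1][1]++ -> VV[1]=[1, 4, 5]
Event 3 stamp: [1, 0, 2]
Event 4 stamp: [0, 2, 0]
[1, 0, 2] <= [0, 2, 0]? False
[0, 2, 0] <= [1, 0, 2]? False
Relation: concurrent

Answer: concurrent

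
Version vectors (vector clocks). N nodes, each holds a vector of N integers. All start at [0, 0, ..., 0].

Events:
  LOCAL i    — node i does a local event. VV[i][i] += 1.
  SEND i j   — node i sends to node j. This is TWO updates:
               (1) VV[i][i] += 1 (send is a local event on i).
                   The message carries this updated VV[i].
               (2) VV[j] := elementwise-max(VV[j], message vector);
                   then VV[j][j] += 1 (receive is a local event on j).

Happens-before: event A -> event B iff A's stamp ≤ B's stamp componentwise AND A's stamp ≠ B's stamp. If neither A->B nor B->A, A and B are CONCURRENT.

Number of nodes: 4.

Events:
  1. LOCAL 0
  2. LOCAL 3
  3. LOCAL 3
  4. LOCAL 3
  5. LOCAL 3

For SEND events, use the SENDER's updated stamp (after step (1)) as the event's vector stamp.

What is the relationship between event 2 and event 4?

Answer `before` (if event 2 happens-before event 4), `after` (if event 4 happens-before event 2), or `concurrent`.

Answer: before

Derivation:
Initial: VV[0]=[0, 0, 0, 0]
Initial: VV[1]=[0, 0, 0, 0]
Initial: VV[2]=[0, 0, 0, 0]
Initial: VV[3]=[0, 0, 0, 0]
Event 1: LOCAL 0: VV[0][0]++ -> VV[0]=[1, 0, 0, 0]
Event 2: LOCAL 3: VV[3][3]++ -> VV[3]=[0, 0, 0, 1]
Event 3: LOCAL 3: VV[3][3]++ -> VV[3]=[0, 0, 0, 2]
Event 4: LOCAL 3: VV[3][3]++ -> VV[3]=[0, 0, 0, 3]
Event 5: LOCAL 3: VV[3][3]++ -> VV[3]=[0, 0, 0, 4]
Event 2 stamp: [0, 0, 0, 1]
Event 4 stamp: [0, 0, 0, 3]
[0, 0, 0, 1] <= [0, 0, 0, 3]? True
[0, 0, 0, 3] <= [0, 0, 0, 1]? False
Relation: before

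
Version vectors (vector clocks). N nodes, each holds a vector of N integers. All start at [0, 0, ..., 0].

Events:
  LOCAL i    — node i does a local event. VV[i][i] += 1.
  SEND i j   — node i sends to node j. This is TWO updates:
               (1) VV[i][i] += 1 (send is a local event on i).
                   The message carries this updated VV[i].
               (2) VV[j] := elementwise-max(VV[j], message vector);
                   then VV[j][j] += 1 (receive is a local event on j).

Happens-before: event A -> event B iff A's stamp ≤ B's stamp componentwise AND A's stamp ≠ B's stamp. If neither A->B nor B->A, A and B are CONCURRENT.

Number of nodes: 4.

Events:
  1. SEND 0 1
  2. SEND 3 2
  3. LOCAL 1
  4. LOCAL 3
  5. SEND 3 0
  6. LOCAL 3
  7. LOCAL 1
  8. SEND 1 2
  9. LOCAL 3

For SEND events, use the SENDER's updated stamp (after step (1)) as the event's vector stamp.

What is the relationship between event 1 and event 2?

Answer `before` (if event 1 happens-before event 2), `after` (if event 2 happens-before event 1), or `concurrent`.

Answer: concurrent

Derivation:
Initial: VV[0]=[0, 0, 0, 0]
Initial: VV[1]=[0, 0, 0, 0]
Initial: VV[2]=[0, 0, 0, 0]
Initial: VV[3]=[0, 0, 0, 0]
Event 1: SEND 0->1: VV[0][0]++ -> VV[0]=[1, 0, 0, 0], msg_vec=[1, 0, 0, 0]; VV[1]=max(VV[1],msg_vec) then VV[1][1]++ -> VV[1]=[1, 1, 0, 0]
Event 2: SEND 3->2: VV[3][3]++ -> VV[3]=[0, 0, 0, 1], msg_vec=[0, 0, 0, 1]; VV[2]=max(VV[2],msg_vec) then VV[2][2]++ -> VV[2]=[0, 0, 1, 1]
Event 3: LOCAL 1: VV[1][1]++ -> VV[1]=[1, 2, 0, 0]
Event 4: LOCAL 3: VV[3][3]++ -> VV[3]=[0, 0, 0, 2]
Event 5: SEND 3->0: VV[3][3]++ -> VV[3]=[0, 0, 0, 3], msg_vec=[0, 0, 0, 3]; VV[0]=max(VV[0],msg_vec) then VV[0][0]++ -> VV[0]=[2, 0, 0, 3]
Event 6: LOCAL 3: VV[3][3]++ -> VV[3]=[0, 0, 0, 4]
Event 7: LOCAL 1: VV[1][1]++ -> VV[1]=[1, 3, 0, 0]
Event 8: SEND 1->2: VV[1][1]++ -> VV[1]=[1, 4, 0, 0], msg_vec=[1, 4, 0, 0]; VV[2]=max(VV[2],msg_vec) then VV[2][2]++ -> VV[2]=[1, 4, 2, 1]
Event 9: LOCAL 3: VV[3][3]++ -> VV[3]=[0, 0, 0, 5]
Event 1 stamp: [1, 0, 0, 0]
Event 2 stamp: [0, 0, 0, 1]
[1, 0, 0, 0] <= [0, 0, 0, 1]? False
[0, 0, 0, 1] <= [1, 0, 0, 0]? False
Relation: concurrent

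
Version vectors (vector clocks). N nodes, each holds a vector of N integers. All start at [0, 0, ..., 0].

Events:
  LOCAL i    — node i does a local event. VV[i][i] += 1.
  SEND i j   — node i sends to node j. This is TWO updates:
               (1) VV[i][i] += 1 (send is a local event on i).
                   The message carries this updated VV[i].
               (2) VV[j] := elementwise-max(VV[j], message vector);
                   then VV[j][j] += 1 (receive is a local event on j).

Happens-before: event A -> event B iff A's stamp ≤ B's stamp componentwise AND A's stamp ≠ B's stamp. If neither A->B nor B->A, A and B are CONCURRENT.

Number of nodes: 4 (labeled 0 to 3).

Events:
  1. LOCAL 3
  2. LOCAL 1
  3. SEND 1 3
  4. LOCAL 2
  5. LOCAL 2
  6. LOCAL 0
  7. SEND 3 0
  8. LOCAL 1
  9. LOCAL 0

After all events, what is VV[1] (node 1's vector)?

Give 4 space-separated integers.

Answer: 0 3 0 0

Derivation:
Initial: VV[0]=[0, 0, 0, 0]
Initial: VV[1]=[0, 0, 0, 0]
Initial: VV[2]=[0, 0, 0, 0]
Initial: VV[3]=[0, 0, 0, 0]
Event 1: LOCAL 3: VV[3][3]++ -> VV[3]=[0, 0, 0, 1]
Event 2: LOCAL 1: VV[1][1]++ -> VV[1]=[0, 1, 0, 0]
Event 3: SEND 1->3: VV[1][1]++ -> VV[1]=[0, 2, 0, 0], msg_vec=[0, 2, 0, 0]; VV[3]=max(VV[3],msg_vec) then VV[3][3]++ -> VV[3]=[0, 2, 0, 2]
Event 4: LOCAL 2: VV[2][2]++ -> VV[2]=[0, 0, 1, 0]
Event 5: LOCAL 2: VV[2][2]++ -> VV[2]=[0, 0, 2, 0]
Event 6: LOCAL 0: VV[0][0]++ -> VV[0]=[1, 0, 0, 0]
Event 7: SEND 3->0: VV[3][3]++ -> VV[3]=[0, 2, 0, 3], msg_vec=[0, 2, 0, 3]; VV[0]=max(VV[0],msg_vec) then VV[0][0]++ -> VV[0]=[2, 2, 0, 3]
Event 8: LOCAL 1: VV[1][1]++ -> VV[1]=[0, 3, 0, 0]
Event 9: LOCAL 0: VV[0][0]++ -> VV[0]=[3, 2, 0, 3]
Final vectors: VV[0]=[3, 2, 0, 3]; VV[1]=[0, 3, 0, 0]; VV[2]=[0, 0, 2, 0]; VV[3]=[0, 2, 0, 3]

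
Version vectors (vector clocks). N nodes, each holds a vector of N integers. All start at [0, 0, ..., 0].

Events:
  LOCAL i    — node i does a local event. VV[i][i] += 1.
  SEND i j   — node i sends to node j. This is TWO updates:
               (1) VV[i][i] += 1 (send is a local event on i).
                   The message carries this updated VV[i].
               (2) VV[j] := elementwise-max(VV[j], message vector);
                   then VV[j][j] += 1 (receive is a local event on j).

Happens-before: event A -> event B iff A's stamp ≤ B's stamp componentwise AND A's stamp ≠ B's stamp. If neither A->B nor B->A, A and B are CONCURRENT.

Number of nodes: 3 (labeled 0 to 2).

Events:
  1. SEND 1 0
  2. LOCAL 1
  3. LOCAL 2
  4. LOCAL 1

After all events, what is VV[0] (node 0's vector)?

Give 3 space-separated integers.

Answer: 1 1 0

Derivation:
Initial: VV[0]=[0, 0, 0]
Initial: VV[1]=[0, 0, 0]
Initial: VV[2]=[0, 0, 0]
Event 1: SEND 1->0: VV[1][1]++ -> VV[1]=[0, 1, 0], msg_vec=[0, 1, 0]; VV[0]=max(VV[0],msg_vec) then VV[0][0]++ -> VV[0]=[1, 1, 0]
Event 2: LOCAL 1: VV[1][1]++ -> VV[1]=[0, 2, 0]
Event 3: LOCAL 2: VV[2][2]++ -> VV[2]=[0, 0, 1]
Event 4: LOCAL 1: VV[1][1]++ -> VV[1]=[0, 3, 0]
Final vectors: VV[0]=[1, 1, 0]; VV[1]=[0, 3, 0]; VV[2]=[0, 0, 1]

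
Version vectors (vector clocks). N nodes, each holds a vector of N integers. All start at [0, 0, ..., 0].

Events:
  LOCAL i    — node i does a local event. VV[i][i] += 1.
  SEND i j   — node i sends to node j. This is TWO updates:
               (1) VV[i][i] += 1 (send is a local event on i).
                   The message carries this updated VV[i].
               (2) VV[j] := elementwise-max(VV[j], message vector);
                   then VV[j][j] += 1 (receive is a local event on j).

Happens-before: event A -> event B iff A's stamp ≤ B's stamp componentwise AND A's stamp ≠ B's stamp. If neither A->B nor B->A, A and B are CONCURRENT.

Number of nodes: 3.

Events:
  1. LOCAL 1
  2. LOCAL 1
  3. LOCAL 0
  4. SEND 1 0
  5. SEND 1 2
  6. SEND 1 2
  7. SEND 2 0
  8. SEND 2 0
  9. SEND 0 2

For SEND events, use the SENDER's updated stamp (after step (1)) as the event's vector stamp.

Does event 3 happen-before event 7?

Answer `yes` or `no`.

Answer: no

Derivation:
Initial: VV[0]=[0, 0, 0]
Initial: VV[1]=[0, 0, 0]
Initial: VV[2]=[0, 0, 0]
Event 1: LOCAL 1: VV[1][1]++ -> VV[1]=[0, 1, 0]
Event 2: LOCAL 1: VV[1][1]++ -> VV[1]=[0, 2, 0]
Event 3: LOCAL 0: VV[0][0]++ -> VV[0]=[1, 0, 0]
Event 4: SEND 1->0: VV[1][1]++ -> VV[1]=[0, 3, 0], msg_vec=[0, 3, 0]; VV[0]=max(VV[0],msg_vec) then VV[0][0]++ -> VV[0]=[2, 3, 0]
Event 5: SEND 1->2: VV[1][1]++ -> VV[1]=[0, 4, 0], msg_vec=[0, 4, 0]; VV[2]=max(VV[2],msg_vec) then VV[2][2]++ -> VV[2]=[0, 4, 1]
Event 6: SEND 1->2: VV[1][1]++ -> VV[1]=[0, 5, 0], msg_vec=[0, 5, 0]; VV[2]=max(VV[2],msg_vec) then VV[2][2]++ -> VV[2]=[0, 5, 2]
Event 7: SEND 2->0: VV[2][2]++ -> VV[2]=[0, 5, 3], msg_vec=[0, 5, 3]; VV[0]=max(VV[0],msg_vec) then VV[0][0]++ -> VV[0]=[3, 5, 3]
Event 8: SEND 2->0: VV[2][2]++ -> VV[2]=[0, 5, 4], msg_vec=[0, 5, 4]; VV[0]=max(VV[0],msg_vec) then VV[0][0]++ -> VV[0]=[4, 5, 4]
Event 9: SEND 0->2: VV[0][0]++ -> VV[0]=[5, 5, 4], msg_vec=[5, 5, 4]; VV[2]=max(VV[2],msg_vec) then VV[2][2]++ -> VV[2]=[5, 5, 5]
Event 3 stamp: [1, 0, 0]
Event 7 stamp: [0, 5, 3]
[1, 0, 0] <= [0, 5, 3]? False. Equal? False. Happens-before: False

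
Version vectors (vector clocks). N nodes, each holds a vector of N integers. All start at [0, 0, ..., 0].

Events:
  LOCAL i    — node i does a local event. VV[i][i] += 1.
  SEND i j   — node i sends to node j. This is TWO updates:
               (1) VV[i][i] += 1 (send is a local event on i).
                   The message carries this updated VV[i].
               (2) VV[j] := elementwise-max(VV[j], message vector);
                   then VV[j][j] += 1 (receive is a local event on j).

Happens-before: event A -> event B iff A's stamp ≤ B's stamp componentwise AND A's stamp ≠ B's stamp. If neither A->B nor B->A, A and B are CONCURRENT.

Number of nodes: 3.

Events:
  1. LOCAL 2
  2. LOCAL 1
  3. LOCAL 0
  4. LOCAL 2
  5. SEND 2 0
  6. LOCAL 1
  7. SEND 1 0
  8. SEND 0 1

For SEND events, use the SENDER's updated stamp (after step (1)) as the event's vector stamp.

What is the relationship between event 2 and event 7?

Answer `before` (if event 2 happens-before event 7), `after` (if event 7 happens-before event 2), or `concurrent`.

Initial: VV[0]=[0, 0, 0]
Initial: VV[1]=[0, 0, 0]
Initial: VV[2]=[0, 0, 0]
Event 1: LOCAL 2: VV[2][2]++ -> VV[2]=[0, 0, 1]
Event 2: LOCAL 1: VV[1][1]++ -> VV[1]=[0, 1, 0]
Event 3: LOCAL 0: VV[0][0]++ -> VV[0]=[1, 0, 0]
Event 4: LOCAL 2: VV[2][2]++ -> VV[2]=[0, 0, 2]
Event 5: SEND 2->0: VV[2][2]++ -> VV[2]=[0, 0, 3], msg_vec=[0, 0, 3]; VV[0]=max(VV[0],msg_vec) then VV[0][0]++ -> VV[0]=[2, 0, 3]
Event 6: LOCAL 1: VV[1][1]++ -> VV[1]=[0, 2, 0]
Event 7: SEND 1->0: VV[1][1]++ -> VV[1]=[0, 3, 0], msg_vec=[0, 3, 0]; VV[0]=max(VV[0],msg_vec) then VV[0][0]++ -> VV[0]=[3, 3, 3]
Event 8: SEND 0->1: VV[0][0]++ -> VV[0]=[4, 3, 3], msg_vec=[4, 3, 3]; VV[1]=max(VV[1],msg_vec) then VV[1][1]++ -> VV[1]=[4, 4, 3]
Event 2 stamp: [0, 1, 0]
Event 7 stamp: [0, 3, 0]
[0, 1, 0] <= [0, 3, 0]? True
[0, 3, 0] <= [0, 1, 0]? False
Relation: before

Answer: before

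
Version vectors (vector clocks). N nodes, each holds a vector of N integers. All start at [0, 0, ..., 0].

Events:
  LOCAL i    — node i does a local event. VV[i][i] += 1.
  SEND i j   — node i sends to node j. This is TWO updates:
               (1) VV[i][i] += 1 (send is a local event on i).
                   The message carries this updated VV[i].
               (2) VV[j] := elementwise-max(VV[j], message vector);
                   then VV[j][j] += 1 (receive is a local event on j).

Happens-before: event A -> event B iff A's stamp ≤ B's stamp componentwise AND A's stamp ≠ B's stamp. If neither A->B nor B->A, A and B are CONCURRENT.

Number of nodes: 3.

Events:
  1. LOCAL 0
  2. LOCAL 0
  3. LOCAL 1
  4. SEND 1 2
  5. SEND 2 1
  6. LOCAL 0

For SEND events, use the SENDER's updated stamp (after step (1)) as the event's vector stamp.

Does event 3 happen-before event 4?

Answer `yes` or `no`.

Answer: yes

Derivation:
Initial: VV[0]=[0, 0, 0]
Initial: VV[1]=[0, 0, 0]
Initial: VV[2]=[0, 0, 0]
Event 1: LOCAL 0: VV[0][0]++ -> VV[0]=[1, 0, 0]
Event 2: LOCAL 0: VV[0][0]++ -> VV[0]=[2, 0, 0]
Event 3: LOCAL 1: VV[1][1]++ -> VV[1]=[0, 1, 0]
Event 4: SEND 1->2: VV[1][1]++ -> VV[1]=[0, 2, 0], msg_vec=[0, 2, 0]; VV[2]=max(VV[2],msg_vec) then VV[2][2]++ -> VV[2]=[0, 2, 1]
Event 5: SEND 2->1: VV[2][2]++ -> VV[2]=[0, 2, 2], msg_vec=[0, 2, 2]; VV[1]=max(VV[1],msg_vec) then VV[1][1]++ -> VV[1]=[0, 3, 2]
Event 6: LOCAL 0: VV[0][0]++ -> VV[0]=[3, 0, 0]
Event 3 stamp: [0, 1, 0]
Event 4 stamp: [0, 2, 0]
[0, 1, 0] <= [0, 2, 0]? True. Equal? False. Happens-before: True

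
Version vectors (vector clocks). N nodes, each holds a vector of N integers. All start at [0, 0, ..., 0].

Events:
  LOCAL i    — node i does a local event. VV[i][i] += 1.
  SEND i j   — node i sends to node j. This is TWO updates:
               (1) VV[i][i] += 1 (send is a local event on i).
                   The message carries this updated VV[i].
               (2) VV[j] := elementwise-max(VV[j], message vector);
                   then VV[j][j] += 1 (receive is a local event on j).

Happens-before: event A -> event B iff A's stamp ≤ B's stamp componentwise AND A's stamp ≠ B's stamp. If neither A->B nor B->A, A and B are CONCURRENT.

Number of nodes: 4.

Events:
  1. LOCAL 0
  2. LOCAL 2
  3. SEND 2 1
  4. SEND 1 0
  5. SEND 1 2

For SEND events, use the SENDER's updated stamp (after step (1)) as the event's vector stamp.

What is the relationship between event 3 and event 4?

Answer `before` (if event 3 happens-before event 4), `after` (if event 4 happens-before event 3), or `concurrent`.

Initial: VV[0]=[0, 0, 0, 0]
Initial: VV[1]=[0, 0, 0, 0]
Initial: VV[2]=[0, 0, 0, 0]
Initial: VV[3]=[0, 0, 0, 0]
Event 1: LOCAL 0: VV[0][0]++ -> VV[0]=[1, 0, 0, 0]
Event 2: LOCAL 2: VV[2][2]++ -> VV[2]=[0, 0, 1, 0]
Event 3: SEND 2->1: VV[2][2]++ -> VV[2]=[0, 0, 2, 0], msg_vec=[0, 0, 2, 0]; VV[1]=max(VV[1],msg_vec) then VV[1][1]++ -> VV[1]=[0, 1, 2, 0]
Event 4: SEND 1->0: VV[1][1]++ -> VV[1]=[0, 2, 2, 0], msg_vec=[0, 2, 2, 0]; VV[0]=max(VV[0],msg_vec) then VV[0][0]++ -> VV[0]=[2, 2, 2, 0]
Event 5: SEND 1->2: VV[1][1]++ -> VV[1]=[0, 3, 2, 0], msg_vec=[0, 3, 2, 0]; VV[2]=max(VV[2],msg_vec) then VV[2][2]++ -> VV[2]=[0, 3, 3, 0]
Event 3 stamp: [0, 0, 2, 0]
Event 4 stamp: [0, 2, 2, 0]
[0, 0, 2, 0] <= [0, 2, 2, 0]? True
[0, 2, 2, 0] <= [0, 0, 2, 0]? False
Relation: before

Answer: before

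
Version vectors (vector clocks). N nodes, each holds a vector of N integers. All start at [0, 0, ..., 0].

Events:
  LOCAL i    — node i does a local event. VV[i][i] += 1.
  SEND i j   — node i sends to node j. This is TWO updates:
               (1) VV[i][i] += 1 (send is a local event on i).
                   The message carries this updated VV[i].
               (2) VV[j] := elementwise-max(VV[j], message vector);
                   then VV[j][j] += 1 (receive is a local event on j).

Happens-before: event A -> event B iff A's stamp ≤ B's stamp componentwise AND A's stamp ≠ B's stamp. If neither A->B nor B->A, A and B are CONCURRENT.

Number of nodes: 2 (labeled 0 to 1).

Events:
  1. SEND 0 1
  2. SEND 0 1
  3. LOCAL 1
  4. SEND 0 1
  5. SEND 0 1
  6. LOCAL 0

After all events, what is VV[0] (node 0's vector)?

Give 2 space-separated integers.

Initial: VV[0]=[0, 0]
Initial: VV[1]=[0, 0]
Event 1: SEND 0->1: VV[0][0]++ -> VV[0]=[1, 0], msg_vec=[1, 0]; VV[1]=max(VV[1],msg_vec) then VV[1][1]++ -> VV[1]=[1, 1]
Event 2: SEND 0->1: VV[0][0]++ -> VV[0]=[2, 0], msg_vec=[2, 0]; VV[1]=max(VV[1],msg_vec) then VV[1][1]++ -> VV[1]=[2, 2]
Event 3: LOCAL 1: VV[1][1]++ -> VV[1]=[2, 3]
Event 4: SEND 0->1: VV[0][0]++ -> VV[0]=[3, 0], msg_vec=[3, 0]; VV[1]=max(VV[1],msg_vec) then VV[1][1]++ -> VV[1]=[3, 4]
Event 5: SEND 0->1: VV[0][0]++ -> VV[0]=[4, 0], msg_vec=[4, 0]; VV[1]=max(VV[1],msg_vec) then VV[1][1]++ -> VV[1]=[4, 5]
Event 6: LOCAL 0: VV[0][0]++ -> VV[0]=[5, 0]
Final vectors: VV[0]=[5, 0]; VV[1]=[4, 5]

Answer: 5 0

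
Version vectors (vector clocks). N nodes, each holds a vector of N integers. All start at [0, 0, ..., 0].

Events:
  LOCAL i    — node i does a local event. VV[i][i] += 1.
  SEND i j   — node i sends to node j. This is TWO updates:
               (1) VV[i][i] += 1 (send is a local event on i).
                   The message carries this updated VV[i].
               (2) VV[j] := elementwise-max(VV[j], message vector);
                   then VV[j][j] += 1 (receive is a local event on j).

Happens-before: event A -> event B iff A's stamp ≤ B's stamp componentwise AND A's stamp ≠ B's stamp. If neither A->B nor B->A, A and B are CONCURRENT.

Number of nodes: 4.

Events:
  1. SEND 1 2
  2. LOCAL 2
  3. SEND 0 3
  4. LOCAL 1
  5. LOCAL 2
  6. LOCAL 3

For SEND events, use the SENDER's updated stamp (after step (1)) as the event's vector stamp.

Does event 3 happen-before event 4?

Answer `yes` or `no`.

Answer: no

Derivation:
Initial: VV[0]=[0, 0, 0, 0]
Initial: VV[1]=[0, 0, 0, 0]
Initial: VV[2]=[0, 0, 0, 0]
Initial: VV[3]=[0, 0, 0, 0]
Event 1: SEND 1->2: VV[1][1]++ -> VV[1]=[0, 1, 0, 0], msg_vec=[0, 1, 0, 0]; VV[2]=max(VV[2],msg_vec) then VV[2][2]++ -> VV[2]=[0, 1, 1, 0]
Event 2: LOCAL 2: VV[2][2]++ -> VV[2]=[0, 1, 2, 0]
Event 3: SEND 0->3: VV[0][0]++ -> VV[0]=[1, 0, 0, 0], msg_vec=[1, 0, 0, 0]; VV[3]=max(VV[3],msg_vec) then VV[3][3]++ -> VV[3]=[1, 0, 0, 1]
Event 4: LOCAL 1: VV[1][1]++ -> VV[1]=[0, 2, 0, 0]
Event 5: LOCAL 2: VV[2][2]++ -> VV[2]=[0, 1, 3, 0]
Event 6: LOCAL 3: VV[3][3]++ -> VV[3]=[1, 0, 0, 2]
Event 3 stamp: [1, 0, 0, 0]
Event 4 stamp: [0, 2, 0, 0]
[1, 0, 0, 0] <= [0, 2, 0, 0]? False. Equal? False. Happens-before: False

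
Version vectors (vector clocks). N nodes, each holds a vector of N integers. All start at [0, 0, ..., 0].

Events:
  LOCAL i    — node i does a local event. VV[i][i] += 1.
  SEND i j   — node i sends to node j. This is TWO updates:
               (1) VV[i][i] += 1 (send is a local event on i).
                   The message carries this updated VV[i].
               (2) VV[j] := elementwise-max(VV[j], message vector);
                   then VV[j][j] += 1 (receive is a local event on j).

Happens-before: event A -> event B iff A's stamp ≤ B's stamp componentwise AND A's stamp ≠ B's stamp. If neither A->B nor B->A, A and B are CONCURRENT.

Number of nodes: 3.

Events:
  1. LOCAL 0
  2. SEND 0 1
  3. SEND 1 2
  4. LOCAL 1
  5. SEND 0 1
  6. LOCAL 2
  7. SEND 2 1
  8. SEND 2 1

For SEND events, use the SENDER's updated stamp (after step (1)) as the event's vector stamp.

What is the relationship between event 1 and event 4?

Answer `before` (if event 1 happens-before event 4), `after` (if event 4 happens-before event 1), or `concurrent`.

Answer: before

Derivation:
Initial: VV[0]=[0, 0, 0]
Initial: VV[1]=[0, 0, 0]
Initial: VV[2]=[0, 0, 0]
Event 1: LOCAL 0: VV[0][0]++ -> VV[0]=[1, 0, 0]
Event 2: SEND 0->1: VV[0][0]++ -> VV[0]=[2, 0, 0], msg_vec=[2, 0, 0]; VV[1]=max(VV[1],msg_vec) then VV[1][1]++ -> VV[1]=[2, 1, 0]
Event 3: SEND 1->2: VV[1][1]++ -> VV[1]=[2, 2, 0], msg_vec=[2, 2, 0]; VV[2]=max(VV[2],msg_vec) then VV[2][2]++ -> VV[2]=[2, 2, 1]
Event 4: LOCAL 1: VV[1][1]++ -> VV[1]=[2, 3, 0]
Event 5: SEND 0->1: VV[0][0]++ -> VV[0]=[3, 0, 0], msg_vec=[3, 0, 0]; VV[1]=max(VV[1],msg_vec) then VV[1][1]++ -> VV[1]=[3, 4, 0]
Event 6: LOCAL 2: VV[2][2]++ -> VV[2]=[2, 2, 2]
Event 7: SEND 2->1: VV[2][2]++ -> VV[2]=[2, 2, 3], msg_vec=[2, 2, 3]; VV[1]=max(VV[1],msg_vec) then VV[1][1]++ -> VV[1]=[3, 5, 3]
Event 8: SEND 2->1: VV[2][2]++ -> VV[2]=[2, 2, 4], msg_vec=[2, 2, 4]; VV[1]=max(VV[1],msg_vec) then VV[1][1]++ -> VV[1]=[3, 6, 4]
Event 1 stamp: [1, 0, 0]
Event 4 stamp: [2, 3, 0]
[1, 0, 0] <= [2, 3, 0]? True
[2, 3, 0] <= [1, 0, 0]? False
Relation: before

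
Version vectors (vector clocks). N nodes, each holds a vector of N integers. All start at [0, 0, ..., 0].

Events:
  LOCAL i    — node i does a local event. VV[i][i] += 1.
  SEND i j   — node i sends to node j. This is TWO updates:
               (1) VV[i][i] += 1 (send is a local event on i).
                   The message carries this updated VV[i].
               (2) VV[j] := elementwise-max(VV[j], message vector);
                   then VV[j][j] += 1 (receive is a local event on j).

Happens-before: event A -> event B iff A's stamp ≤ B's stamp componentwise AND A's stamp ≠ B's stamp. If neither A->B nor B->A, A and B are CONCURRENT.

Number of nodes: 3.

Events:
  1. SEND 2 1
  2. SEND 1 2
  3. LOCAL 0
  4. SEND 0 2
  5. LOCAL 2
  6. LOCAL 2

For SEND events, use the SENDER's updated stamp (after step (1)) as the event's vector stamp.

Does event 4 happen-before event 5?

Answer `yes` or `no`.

Answer: yes

Derivation:
Initial: VV[0]=[0, 0, 0]
Initial: VV[1]=[0, 0, 0]
Initial: VV[2]=[0, 0, 0]
Event 1: SEND 2->1: VV[2][2]++ -> VV[2]=[0, 0, 1], msg_vec=[0, 0, 1]; VV[1]=max(VV[1],msg_vec) then VV[1][1]++ -> VV[1]=[0, 1, 1]
Event 2: SEND 1->2: VV[1][1]++ -> VV[1]=[0, 2, 1], msg_vec=[0, 2, 1]; VV[2]=max(VV[2],msg_vec) then VV[2][2]++ -> VV[2]=[0, 2, 2]
Event 3: LOCAL 0: VV[0][0]++ -> VV[0]=[1, 0, 0]
Event 4: SEND 0->2: VV[0][0]++ -> VV[0]=[2, 0, 0], msg_vec=[2, 0, 0]; VV[2]=max(VV[2],msg_vec) then VV[2][2]++ -> VV[2]=[2, 2, 3]
Event 5: LOCAL 2: VV[2][2]++ -> VV[2]=[2, 2, 4]
Event 6: LOCAL 2: VV[2][2]++ -> VV[2]=[2, 2, 5]
Event 4 stamp: [2, 0, 0]
Event 5 stamp: [2, 2, 4]
[2, 0, 0] <= [2, 2, 4]? True. Equal? False. Happens-before: True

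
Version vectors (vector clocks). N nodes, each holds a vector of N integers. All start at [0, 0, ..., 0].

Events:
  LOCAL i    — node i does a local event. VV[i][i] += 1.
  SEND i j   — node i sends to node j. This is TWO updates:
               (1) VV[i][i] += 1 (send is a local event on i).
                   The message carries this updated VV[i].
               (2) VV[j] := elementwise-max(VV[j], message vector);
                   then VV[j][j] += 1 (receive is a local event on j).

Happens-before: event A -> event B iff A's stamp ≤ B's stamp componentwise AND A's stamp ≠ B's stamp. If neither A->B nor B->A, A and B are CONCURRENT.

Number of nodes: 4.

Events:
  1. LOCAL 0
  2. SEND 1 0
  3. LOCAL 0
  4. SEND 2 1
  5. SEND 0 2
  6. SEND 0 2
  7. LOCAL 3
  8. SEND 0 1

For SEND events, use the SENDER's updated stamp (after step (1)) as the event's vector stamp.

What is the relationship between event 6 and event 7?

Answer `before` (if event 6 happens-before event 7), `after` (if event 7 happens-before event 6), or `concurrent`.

Initial: VV[0]=[0, 0, 0, 0]
Initial: VV[1]=[0, 0, 0, 0]
Initial: VV[2]=[0, 0, 0, 0]
Initial: VV[3]=[0, 0, 0, 0]
Event 1: LOCAL 0: VV[0][0]++ -> VV[0]=[1, 0, 0, 0]
Event 2: SEND 1->0: VV[1][1]++ -> VV[1]=[0, 1, 0, 0], msg_vec=[0, 1, 0, 0]; VV[0]=max(VV[0],msg_vec) then VV[0][0]++ -> VV[0]=[2, 1, 0, 0]
Event 3: LOCAL 0: VV[0][0]++ -> VV[0]=[3, 1, 0, 0]
Event 4: SEND 2->1: VV[2][2]++ -> VV[2]=[0, 0, 1, 0], msg_vec=[0, 0, 1, 0]; VV[1]=max(VV[1],msg_vec) then VV[1][1]++ -> VV[1]=[0, 2, 1, 0]
Event 5: SEND 0->2: VV[0][0]++ -> VV[0]=[4, 1, 0, 0], msg_vec=[4, 1, 0, 0]; VV[2]=max(VV[2],msg_vec) then VV[2][2]++ -> VV[2]=[4, 1, 2, 0]
Event 6: SEND 0->2: VV[0][0]++ -> VV[0]=[5, 1, 0, 0], msg_vec=[5, 1, 0, 0]; VV[2]=max(VV[2],msg_vec) then VV[2][2]++ -> VV[2]=[5, 1, 3, 0]
Event 7: LOCAL 3: VV[3][3]++ -> VV[3]=[0, 0, 0, 1]
Event 8: SEND 0->1: VV[0][0]++ -> VV[0]=[6, 1, 0, 0], msg_vec=[6, 1, 0, 0]; VV[1]=max(VV[1],msg_vec) then VV[1][1]++ -> VV[1]=[6, 3, 1, 0]
Event 6 stamp: [5, 1, 0, 0]
Event 7 stamp: [0, 0, 0, 1]
[5, 1, 0, 0] <= [0, 0, 0, 1]? False
[0, 0, 0, 1] <= [5, 1, 0, 0]? False
Relation: concurrent

Answer: concurrent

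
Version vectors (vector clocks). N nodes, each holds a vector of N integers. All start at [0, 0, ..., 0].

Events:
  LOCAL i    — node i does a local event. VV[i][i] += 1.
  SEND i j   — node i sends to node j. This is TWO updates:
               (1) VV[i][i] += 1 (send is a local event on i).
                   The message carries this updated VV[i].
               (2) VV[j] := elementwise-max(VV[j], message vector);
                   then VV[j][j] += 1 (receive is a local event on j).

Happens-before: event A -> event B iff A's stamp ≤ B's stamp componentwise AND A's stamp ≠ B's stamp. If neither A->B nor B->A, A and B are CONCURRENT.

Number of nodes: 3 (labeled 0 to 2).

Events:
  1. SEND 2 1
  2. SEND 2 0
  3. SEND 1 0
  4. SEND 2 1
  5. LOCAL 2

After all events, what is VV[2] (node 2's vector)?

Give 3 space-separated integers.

Initial: VV[0]=[0, 0, 0]
Initial: VV[1]=[0, 0, 0]
Initial: VV[2]=[0, 0, 0]
Event 1: SEND 2->1: VV[2][2]++ -> VV[2]=[0, 0, 1], msg_vec=[0, 0, 1]; VV[1]=max(VV[1],msg_vec) then VV[1][1]++ -> VV[1]=[0, 1, 1]
Event 2: SEND 2->0: VV[2][2]++ -> VV[2]=[0, 0, 2], msg_vec=[0, 0, 2]; VV[0]=max(VV[0],msg_vec) then VV[0][0]++ -> VV[0]=[1, 0, 2]
Event 3: SEND 1->0: VV[1][1]++ -> VV[1]=[0, 2, 1], msg_vec=[0, 2, 1]; VV[0]=max(VV[0],msg_vec) then VV[0][0]++ -> VV[0]=[2, 2, 2]
Event 4: SEND 2->1: VV[2][2]++ -> VV[2]=[0, 0, 3], msg_vec=[0, 0, 3]; VV[1]=max(VV[1],msg_vec) then VV[1][1]++ -> VV[1]=[0, 3, 3]
Event 5: LOCAL 2: VV[2][2]++ -> VV[2]=[0, 0, 4]
Final vectors: VV[0]=[2, 2, 2]; VV[1]=[0, 3, 3]; VV[2]=[0, 0, 4]

Answer: 0 0 4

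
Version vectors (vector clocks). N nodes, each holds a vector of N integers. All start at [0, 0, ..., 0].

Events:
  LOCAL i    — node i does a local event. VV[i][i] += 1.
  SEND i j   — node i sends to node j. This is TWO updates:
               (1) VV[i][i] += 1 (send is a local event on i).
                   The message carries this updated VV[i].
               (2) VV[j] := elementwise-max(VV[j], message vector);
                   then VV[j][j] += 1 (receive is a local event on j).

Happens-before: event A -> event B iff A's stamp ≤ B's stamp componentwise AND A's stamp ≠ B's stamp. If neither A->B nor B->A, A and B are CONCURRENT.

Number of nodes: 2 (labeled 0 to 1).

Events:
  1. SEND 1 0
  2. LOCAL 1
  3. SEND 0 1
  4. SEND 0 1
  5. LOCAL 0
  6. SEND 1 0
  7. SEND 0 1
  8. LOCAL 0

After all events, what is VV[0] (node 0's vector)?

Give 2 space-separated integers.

Initial: VV[0]=[0, 0]
Initial: VV[1]=[0, 0]
Event 1: SEND 1->0: VV[1][1]++ -> VV[1]=[0, 1], msg_vec=[0, 1]; VV[0]=max(VV[0],msg_vec) then VV[0][0]++ -> VV[0]=[1, 1]
Event 2: LOCAL 1: VV[1][1]++ -> VV[1]=[0, 2]
Event 3: SEND 0->1: VV[0][0]++ -> VV[0]=[2, 1], msg_vec=[2, 1]; VV[1]=max(VV[1],msg_vec) then VV[1][1]++ -> VV[1]=[2, 3]
Event 4: SEND 0->1: VV[0][0]++ -> VV[0]=[3, 1], msg_vec=[3, 1]; VV[1]=max(VV[1],msg_vec) then VV[1][1]++ -> VV[1]=[3, 4]
Event 5: LOCAL 0: VV[0][0]++ -> VV[0]=[4, 1]
Event 6: SEND 1->0: VV[1][1]++ -> VV[1]=[3, 5], msg_vec=[3, 5]; VV[0]=max(VV[0],msg_vec) then VV[0][0]++ -> VV[0]=[5, 5]
Event 7: SEND 0->1: VV[0][0]++ -> VV[0]=[6, 5], msg_vec=[6, 5]; VV[1]=max(VV[1],msg_vec) then VV[1][1]++ -> VV[1]=[6, 6]
Event 8: LOCAL 0: VV[0][0]++ -> VV[0]=[7, 5]
Final vectors: VV[0]=[7, 5]; VV[1]=[6, 6]

Answer: 7 5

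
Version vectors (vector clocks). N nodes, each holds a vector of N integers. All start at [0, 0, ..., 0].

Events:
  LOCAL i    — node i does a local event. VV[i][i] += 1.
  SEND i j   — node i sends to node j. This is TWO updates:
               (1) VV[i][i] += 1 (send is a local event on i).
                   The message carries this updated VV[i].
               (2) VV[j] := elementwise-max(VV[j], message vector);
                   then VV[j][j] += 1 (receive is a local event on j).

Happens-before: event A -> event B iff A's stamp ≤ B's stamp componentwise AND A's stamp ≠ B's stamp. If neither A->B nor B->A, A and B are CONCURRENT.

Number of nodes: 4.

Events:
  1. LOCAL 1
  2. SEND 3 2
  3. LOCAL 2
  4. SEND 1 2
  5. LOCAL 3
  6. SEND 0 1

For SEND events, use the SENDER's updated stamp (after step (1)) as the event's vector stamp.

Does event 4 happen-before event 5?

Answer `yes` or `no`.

Initial: VV[0]=[0, 0, 0, 0]
Initial: VV[1]=[0, 0, 0, 0]
Initial: VV[2]=[0, 0, 0, 0]
Initial: VV[3]=[0, 0, 0, 0]
Event 1: LOCAL 1: VV[1][1]++ -> VV[1]=[0, 1, 0, 0]
Event 2: SEND 3->2: VV[3][3]++ -> VV[3]=[0, 0, 0, 1], msg_vec=[0, 0, 0, 1]; VV[2]=max(VV[2],msg_vec) then VV[2][2]++ -> VV[2]=[0, 0, 1, 1]
Event 3: LOCAL 2: VV[2][2]++ -> VV[2]=[0, 0, 2, 1]
Event 4: SEND 1->2: VV[1][1]++ -> VV[1]=[0, 2, 0, 0], msg_vec=[0, 2, 0, 0]; VV[2]=max(VV[2],msg_vec) then VV[2][2]++ -> VV[2]=[0, 2, 3, 1]
Event 5: LOCAL 3: VV[3][3]++ -> VV[3]=[0, 0, 0, 2]
Event 6: SEND 0->1: VV[0][0]++ -> VV[0]=[1, 0, 0, 0], msg_vec=[1, 0, 0, 0]; VV[1]=max(VV[1],msg_vec) then VV[1][1]++ -> VV[1]=[1, 3, 0, 0]
Event 4 stamp: [0, 2, 0, 0]
Event 5 stamp: [0, 0, 0, 2]
[0, 2, 0, 0] <= [0, 0, 0, 2]? False. Equal? False. Happens-before: False

Answer: no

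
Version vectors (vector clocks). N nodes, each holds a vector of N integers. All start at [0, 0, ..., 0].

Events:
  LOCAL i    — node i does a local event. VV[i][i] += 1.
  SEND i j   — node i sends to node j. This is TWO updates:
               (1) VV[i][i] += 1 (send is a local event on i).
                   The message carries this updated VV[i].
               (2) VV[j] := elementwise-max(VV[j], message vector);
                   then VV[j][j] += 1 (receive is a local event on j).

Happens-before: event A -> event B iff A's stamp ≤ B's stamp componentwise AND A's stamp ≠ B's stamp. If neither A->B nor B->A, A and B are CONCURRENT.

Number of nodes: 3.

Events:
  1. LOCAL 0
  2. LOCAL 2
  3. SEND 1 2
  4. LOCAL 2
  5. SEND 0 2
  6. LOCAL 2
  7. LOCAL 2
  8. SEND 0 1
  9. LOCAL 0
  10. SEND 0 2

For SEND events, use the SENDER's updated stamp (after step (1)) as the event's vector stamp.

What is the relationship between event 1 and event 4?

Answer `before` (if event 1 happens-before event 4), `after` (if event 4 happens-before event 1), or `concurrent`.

Initial: VV[0]=[0, 0, 0]
Initial: VV[1]=[0, 0, 0]
Initial: VV[2]=[0, 0, 0]
Event 1: LOCAL 0: VV[0][0]++ -> VV[0]=[1, 0, 0]
Event 2: LOCAL 2: VV[2][2]++ -> VV[2]=[0, 0, 1]
Event 3: SEND 1->2: VV[1][1]++ -> VV[1]=[0, 1, 0], msg_vec=[0, 1, 0]; VV[2]=max(VV[2],msg_vec) then VV[2][2]++ -> VV[2]=[0, 1, 2]
Event 4: LOCAL 2: VV[2][2]++ -> VV[2]=[0, 1, 3]
Event 5: SEND 0->2: VV[0][0]++ -> VV[0]=[2, 0, 0], msg_vec=[2, 0, 0]; VV[2]=max(VV[2],msg_vec) then VV[2][2]++ -> VV[2]=[2, 1, 4]
Event 6: LOCAL 2: VV[2][2]++ -> VV[2]=[2, 1, 5]
Event 7: LOCAL 2: VV[2][2]++ -> VV[2]=[2, 1, 6]
Event 8: SEND 0->1: VV[0][0]++ -> VV[0]=[3, 0, 0], msg_vec=[3, 0, 0]; VV[1]=max(VV[1],msg_vec) then VV[1][1]++ -> VV[1]=[3, 2, 0]
Event 9: LOCAL 0: VV[0][0]++ -> VV[0]=[4, 0, 0]
Event 10: SEND 0->2: VV[0][0]++ -> VV[0]=[5, 0, 0], msg_vec=[5, 0, 0]; VV[2]=max(VV[2],msg_vec) then VV[2][2]++ -> VV[2]=[5, 1, 7]
Event 1 stamp: [1, 0, 0]
Event 4 stamp: [0, 1, 3]
[1, 0, 0] <= [0, 1, 3]? False
[0, 1, 3] <= [1, 0, 0]? False
Relation: concurrent

Answer: concurrent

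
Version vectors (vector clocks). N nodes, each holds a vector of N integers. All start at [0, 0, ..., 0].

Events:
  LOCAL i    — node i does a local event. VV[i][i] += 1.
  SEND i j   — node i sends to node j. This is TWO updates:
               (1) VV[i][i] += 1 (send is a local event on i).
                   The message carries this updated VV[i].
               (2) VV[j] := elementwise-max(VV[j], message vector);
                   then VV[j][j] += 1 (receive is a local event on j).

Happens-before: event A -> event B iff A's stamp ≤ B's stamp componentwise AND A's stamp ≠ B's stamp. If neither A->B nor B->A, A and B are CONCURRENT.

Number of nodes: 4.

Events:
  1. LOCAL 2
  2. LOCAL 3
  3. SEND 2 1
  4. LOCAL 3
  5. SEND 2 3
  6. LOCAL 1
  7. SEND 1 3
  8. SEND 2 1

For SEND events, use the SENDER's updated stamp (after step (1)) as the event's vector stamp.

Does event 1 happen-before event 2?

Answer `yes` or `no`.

Answer: no

Derivation:
Initial: VV[0]=[0, 0, 0, 0]
Initial: VV[1]=[0, 0, 0, 0]
Initial: VV[2]=[0, 0, 0, 0]
Initial: VV[3]=[0, 0, 0, 0]
Event 1: LOCAL 2: VV[2][2]++ -> VV[2]=[0, 0, 1, 0]
Event 2: LOCAL 3: VV[3][3]++ -> VV[3]=[0, 0, 0, 1]
Event 3: SEND 2->1: VV[2][2]++ -> VV[2]=[0, 0, 2, 0], msg_vec=[0, 0, 2, 0]; VV[1]=max(VV[1],msg_vec) then VV[1][1]++ -> VV[1]=[0, 1, 2, 0]
Event 4: LOCAL 3: VV[3][3]++ -> VV[3]=[0, 0, 0, 2]
Event 5: SEND 2->3: VV[2][2]++ -> VV[2]=[0, 0, 3, 0], msg_vec=[0, 0, 3, 0]; VV[3]=max(VV[3],msg_vec) then VV[3][3]++ -> VV[3]=[0, 0, 3, 3]
Event 6: LOCAL 1: VV[1][1]++ -> VV[1]=[0, 2, 2, 0]
Event 7: SEND 1->3: VV[1][1]++ -> VV[1]=[0, 3, 2, 0], msg_vec=[0, 3, 2, 0]; VV[3]=max(VV[3],msg_vec) then VV[3][3]++ -> VV[3]=[0, 3, 3, 4]
Event 8: SEND 2->1: VV[2][2]++ -> VV[2]=[0, 0, 4, 0], msg_vec=[0, 0, 4, 0]; VV[1]=max(VV[1],msg_vec) then VV[1][1]++ -> VV[1]=[0, 4, 4, 0]
Event 1 stamp: [0, 0, 1, 0]
Event 2 stamp: [0, 0, 0, 1]
[0, 0, 1, 0] <= [0, 0, 0, 1]? False. Equal? False. Happens-before: False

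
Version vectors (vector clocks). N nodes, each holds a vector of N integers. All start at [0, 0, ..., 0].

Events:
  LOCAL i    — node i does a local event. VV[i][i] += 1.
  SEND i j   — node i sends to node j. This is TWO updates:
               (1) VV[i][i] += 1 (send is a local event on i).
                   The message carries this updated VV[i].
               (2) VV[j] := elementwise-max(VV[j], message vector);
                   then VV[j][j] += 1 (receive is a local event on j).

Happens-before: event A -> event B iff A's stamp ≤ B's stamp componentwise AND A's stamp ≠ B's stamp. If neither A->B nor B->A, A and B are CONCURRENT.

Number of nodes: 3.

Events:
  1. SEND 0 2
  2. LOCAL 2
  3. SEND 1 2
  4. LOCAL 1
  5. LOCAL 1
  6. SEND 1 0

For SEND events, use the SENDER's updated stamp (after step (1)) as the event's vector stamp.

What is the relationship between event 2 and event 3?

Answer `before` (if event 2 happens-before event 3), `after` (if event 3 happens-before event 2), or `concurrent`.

Initial: VV[0]=[0, 0, 0]
Initial: VV[1]=[0, 0, 0]
Initial: VV[2]=[0, 0, 0]
Event 1: SEND 0->2: VV[0][0]++ -> VV[0]=[1, 0, 0], msg_vec=[1, 0, 0]; VV[2]=max(VV[2],msg_vec) then VV[2][2]++ -> VV[2]=[1, 0, 1]
Event 2: LOCAL 2: VV[2][2]++ -> VV[2]=[1, 0, 2]
Event 3: SEND 1->2: VV[1][1]++ -> VV[1]=[0, 1, 0], msg_vec=[0, 1, 0]; VV[2]=max(VV[2],msg_vec) then VV[2][2]++ -> VV[2]=[1, 1, 3]
Event 4: LOCAL 1: VV[1][1]++ -> VV[1]=[0, 2, 0]
Event 5: LOCAL 1: VV[1][1]++ -> VV[1]=[0, 3, 0]
Event 6: SEND 1->0: VV[1][1]++ -> VV[1]=[0, 4, 0], msg_vec=[0, 4, 0]; VV[0]=max(VV[0],msg_vec) then VV[0][0]++ -> VV[0]=[2, 4, 0]
Event 2 stamp: [1, 0, 2]
Event 3 stamp: [0, 1, 0]
[1, 0, 2] <= [0, 1, 0]? False
[0, 1, 0] <= [1, 0, 2]? False
Relation: concurrent

Answer: concurrent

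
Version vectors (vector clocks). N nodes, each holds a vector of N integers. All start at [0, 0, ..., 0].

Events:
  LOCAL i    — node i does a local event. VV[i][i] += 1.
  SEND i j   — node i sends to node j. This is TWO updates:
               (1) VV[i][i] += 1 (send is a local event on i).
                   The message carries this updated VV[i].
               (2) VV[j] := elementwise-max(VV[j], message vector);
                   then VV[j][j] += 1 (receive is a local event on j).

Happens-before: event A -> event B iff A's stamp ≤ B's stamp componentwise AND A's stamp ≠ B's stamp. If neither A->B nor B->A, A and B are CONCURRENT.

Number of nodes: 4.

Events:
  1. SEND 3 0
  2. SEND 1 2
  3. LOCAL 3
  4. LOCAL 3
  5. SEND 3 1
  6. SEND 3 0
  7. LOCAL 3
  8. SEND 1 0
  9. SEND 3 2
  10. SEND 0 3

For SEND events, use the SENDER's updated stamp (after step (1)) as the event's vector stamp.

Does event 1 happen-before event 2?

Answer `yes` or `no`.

Initial: VV[0]=[0, 0, 0, 0]
Initial: VV[1]=[0, 0, 0, 0]
Initial: VV[2]=[0, 0, 0, 0]
Initial: VV[3]=[0, 0, 0, 0]
Event 1: SEND 3->0: VV[3][3]++ -> VV[3]=[0, 0, 0, 1], msg_vec=[0, 0, 0, 1]; VV[0]=max(VV[0],msg_vec) then VV[0][0]++ -> VV[0]=[1, 0, 0, 1]
Event 2: SEND 1->2: VV[1][1]++ -> VV[1]=[0, 1, 0, 0], msg_vec=[0, 1, 0, 0]; VV[2]=max(VV[2],msg_vec) then VV[2][2]++ -> VV[2]=[0, 1, 1, 0]
Event 3: LOCAL 3: VV[3][3]++ -> VV[3]=[0, 0, 0, 2]
Event 4: LOCAL 3: VV[3][3]++ -> VV[3]=[0, 0, 0, 3]
Event 5: SEND 3->1: VV[3][3]++ -> VV[3]=[0, 0, 0, 4], msg_vec=[0, 0, 0, 4]; VV[1]=max(VV[1],msg_vec) then VV[1][1]++ -> VV[1]=[0, 2, 0, 4]
Event 6: SEND 3->0: VV[3][3]++ -> VV[3]=[0, 0, 0, 5], msg_vec=[0, 0, 0, 5]; VV[0]=max(VV[0],msg_vec) then VV[0][0]++ -> VV[0]=[2, 0, 0, 5]
Event 7: LOCAL 3: VV[3][3]++ -> VV[3]=[0, 0, 0, 6]
Event 8: SEND 1->0: VV[1][1]++ -> VV[1]=[0, 3, 0, 4], msg_vec=[0, 3, 0, 4]; VV[0]=max(VV[0],msg_vec) then VV[0][0]++ -> VV[0]=[3, 3, 0, 5]
Event 9: SEND 3->2: VV[3][3]++ -> VV[3]=[0, 0, 0, 7], msg_vec=[0, 0, 0, 7]; VV[2]=max(VV[2],msg_vec) then VV[2][2]++ -> VV[2]=[0, 1, 2, 7]
Event 10: SEND 0->3: VV[0][0]++ -> VV[0]=[4, 3, 0, 5], msg_vec=[4, 3, 0, 5]; VV[3]=max(VV[3],msg_vec) then VV[3][3]++ -> VV[3]=[4, 3, 0, 8]
Event 1 stamp: [0, 0, 0, 1]
Event 2 stamp: [0, 1, 0, 0]
[0, 0, 0, 1] <= [0, 1, 0, 0]? False. Equal? False. Happens-before: False

Answer: no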